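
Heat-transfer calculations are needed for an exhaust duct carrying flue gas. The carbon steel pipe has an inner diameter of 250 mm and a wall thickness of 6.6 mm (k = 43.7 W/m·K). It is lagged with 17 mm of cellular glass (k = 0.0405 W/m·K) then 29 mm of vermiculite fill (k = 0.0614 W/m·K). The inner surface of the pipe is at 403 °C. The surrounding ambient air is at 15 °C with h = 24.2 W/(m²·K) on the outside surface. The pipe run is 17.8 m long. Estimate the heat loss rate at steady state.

Cylindrical conduction, so R = ln(r₂/r₁)/(2πkL) per layer, in series:
R_carbon steel pipe wall = ln(131.6/125)/(2π×43.7×17.8) = 1.053×10^-5 K/W
R_cellular glass = ln(148.6/131.6)/(2π×0.0405×17.8) = 0.02682 K/W
R_vermiculite fill = ln(177.6/148.6)/(2π×0.0614×17.8) = 0.02596 K/W
R_outer film = 1/(h_o·2πr_oL) = 1/(24.2×2π×0.1776×17.8) = 0.00208 K/W
R_total = 0.05487 K/W
Q = ΔT/R_total = 388/0.05487

Q ≈ 7070 W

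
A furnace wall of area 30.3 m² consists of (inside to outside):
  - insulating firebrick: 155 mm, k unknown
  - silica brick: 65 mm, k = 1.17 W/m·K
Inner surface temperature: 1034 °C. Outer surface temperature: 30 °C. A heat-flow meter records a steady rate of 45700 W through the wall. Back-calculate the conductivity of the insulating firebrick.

Series thermal resistances:
R_silica brick = L/(kA) = 0.065/(1.17×30.3) = 0.001834 K/W
Sum of known resistances R_other = 0.001834 K/W
Total R = ΔT/Q = 1004/45700 = 0.02197 K/W
R_insulating firebrick = R_total − R_other = 0.02014 K/W
k = L/(R·A) = 0.155/(0.02014×30.3)

k ≈ 0.254 W/(m·K)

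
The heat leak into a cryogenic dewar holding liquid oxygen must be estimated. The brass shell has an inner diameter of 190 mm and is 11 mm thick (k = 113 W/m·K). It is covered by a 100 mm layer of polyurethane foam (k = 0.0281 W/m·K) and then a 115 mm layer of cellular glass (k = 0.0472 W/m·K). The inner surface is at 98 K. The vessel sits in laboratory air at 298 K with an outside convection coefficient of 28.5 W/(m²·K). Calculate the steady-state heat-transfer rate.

Q ≈ 12.6 W

For a spherical shell R = (1/r₁ − 1/r₂)/(4πk); film R = 1/(h·4πr²). In series:
R_brass shell = (1/0.095 − 1/0.106)/(4π×113) = 7.693×10^-4 K/W
R_polyurethane foam = (1/0.106 − 1/0.206)/(4π×0.0281) = 12.97 K/W
R_cellular glass = (1/0.206 − 1/0.321)/(4π×0.0472) = 2.932 K/W
R_outer film = 1/(h·4πr_o²) = 1/(28.5×4π×0.321²) = 0.0271 K/W
R_total = 15.93 K/W
Q = ΔT/R_total = 200/15.93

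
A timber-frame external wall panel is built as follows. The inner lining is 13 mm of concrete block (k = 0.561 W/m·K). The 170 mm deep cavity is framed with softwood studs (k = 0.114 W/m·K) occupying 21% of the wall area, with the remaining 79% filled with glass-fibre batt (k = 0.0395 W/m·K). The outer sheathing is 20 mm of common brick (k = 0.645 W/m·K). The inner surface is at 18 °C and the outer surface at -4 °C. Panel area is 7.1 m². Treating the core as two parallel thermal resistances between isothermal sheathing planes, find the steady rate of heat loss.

Q ≈ 49.8 W

Sheathing layers in series; stud and cavity paths in parallel between them.
R_inner = 0.013/(0.561×7.1) = 0.003264 K/W
R_stud  = 0.17/(0.114×0.21×7.1) = 1 K/W
R_cav   = 0.17/(0.0395×0.79×7.1) = 0.7673 K/W
1/R_core = 1/R_stud + 1/R_cav → R_core = 0.4342 K/W
R_outer = 0.02/(0.645×7.1) = 0.004367 K/W
R_total = 0.4418 K/W
Q = ΔT/R_total = 22/0.4418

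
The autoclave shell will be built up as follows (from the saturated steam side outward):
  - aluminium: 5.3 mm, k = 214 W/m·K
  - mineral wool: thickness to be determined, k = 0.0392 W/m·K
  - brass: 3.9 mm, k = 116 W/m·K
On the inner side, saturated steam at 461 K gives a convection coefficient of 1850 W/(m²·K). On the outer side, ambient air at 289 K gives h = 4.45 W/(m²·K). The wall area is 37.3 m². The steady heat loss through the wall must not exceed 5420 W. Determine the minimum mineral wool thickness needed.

L ≈ 37.6 mm

Using the resistance-network approach (series):
R_inner film = 1/(h_i·A) = 1/(1850×37.3) = 1.449×10^-5 K/W
R_aluminium = L/(kA) = 0.0053/(214×37.3) = 6.64×10^-7 K/W
R_brass = L/(kA) = 0.0039/(116×37.3) = 9.014×10^-7 K/W
R_outer film = 1/(h_o·A) = 1/(4.45×37.3) = 0.006025 K/W
Sum of the known resistances R_other = 0.006041 K/W
Required total resistance R_tot = ΔT/Q_allow = 172/5420 = 0.03173 K/W
R_mineral wool = R_tot − R_other = 0.02569 K/W
L = R·k·A = 0.02569×0.0392×37.3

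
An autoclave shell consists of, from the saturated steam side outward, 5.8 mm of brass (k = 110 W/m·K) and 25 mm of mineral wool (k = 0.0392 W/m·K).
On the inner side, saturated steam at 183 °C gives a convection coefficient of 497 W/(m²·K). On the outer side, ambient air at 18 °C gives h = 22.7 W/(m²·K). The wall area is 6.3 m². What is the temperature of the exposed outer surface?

T ≈ 28.6 °C

Treating each layer as a thermal resistance in series:
R_inner film = 1/(h_i·A) = 1/(497×6.3) = 3.194×10^-4 K/W
R_brass = L/(kA) = 0.0058/(110×6.3) = 8.369×10^-6 K/W
R_mineral wool = L/(kA) = 0.025/(0.0392×6.3) = 0.1012 K/W
R_outer film = 1/(h_o·A) = 1/(22.7×6.3) = 0.006993 K/W
R_total = 0.1086 K/W;  Q = ΔT/R_total = 165/0.1086 = 1520 W
T_interface = T_inner − Q·ΣR(inner→interface) = 183 − 1520×0.1016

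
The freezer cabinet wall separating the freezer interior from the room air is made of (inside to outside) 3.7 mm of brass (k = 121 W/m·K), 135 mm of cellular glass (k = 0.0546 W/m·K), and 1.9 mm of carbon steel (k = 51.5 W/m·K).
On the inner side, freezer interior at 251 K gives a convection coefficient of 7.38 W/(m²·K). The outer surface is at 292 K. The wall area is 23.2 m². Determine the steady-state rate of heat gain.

Using the resistance-network approach (series):
R_inner film = 1/(h_i·A) = 1/(7.38×23.2) = 0.005841 K/W
R_brass = L/(kA) = 0.0037/(121×23.2) = 1.318×10^-6 K/W
R_cellular glass = L/(kA) = 0.135/(0.0546×23.2) = 0.1066 K/W
R_carbon steel = L/(kA) = 0.0019/(51.5×23.2) = 1.59×10^-6 K/W
R_total = 0.1124 K/W
Q = ΔT / R_total = 41 / 0.1124

Q ≈ 365 W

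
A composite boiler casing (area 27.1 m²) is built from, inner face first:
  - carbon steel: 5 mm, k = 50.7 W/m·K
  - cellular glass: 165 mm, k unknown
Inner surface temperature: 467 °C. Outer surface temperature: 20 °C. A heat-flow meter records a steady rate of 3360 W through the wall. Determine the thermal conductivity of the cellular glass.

Series thermal resistances:
R_carbon steel = L/(kA) = 0.005/(50.7×27.1) = 3.639×10^-6 K/W
Sum of known resistances R_other = 3.639×10^-6 K/W
Total R = ΔT/Q = 447/3360 = 0.133 K/W
R_cellular glass = R_total − R_other = 0.133 K/W
k = L/(R·A) = 0.165/(0.133×27.1)

k ≈ 0.0458 W/(m·K)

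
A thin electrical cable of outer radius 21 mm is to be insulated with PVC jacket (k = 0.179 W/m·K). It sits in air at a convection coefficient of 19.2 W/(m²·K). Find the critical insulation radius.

For a cylinder r_cr = k/h = 0.179/19.2
r_cr = 9.32 mm; since the bare radius (21 mm) is above r_cr, any added insulation will reduce heat loss.

r_cr ≈ 9.32 mm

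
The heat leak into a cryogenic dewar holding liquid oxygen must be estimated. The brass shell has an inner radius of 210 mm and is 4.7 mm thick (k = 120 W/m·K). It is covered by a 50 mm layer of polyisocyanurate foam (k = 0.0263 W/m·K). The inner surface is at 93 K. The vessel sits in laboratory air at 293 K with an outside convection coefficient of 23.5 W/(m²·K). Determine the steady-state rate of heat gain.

Each spherical layer contributes R = (1/r_i − 1/r_o)/(4πk):
R_brass shell = (1/0.21 − 1/0.2147)/(4π×120) = 6.913×10^-5 K/W
R_polyisocyanurate foam = (1/0.2147 − 1/0.2647)/(4π×0.0263) = 2.662 K/W
R_outer film = 1/(h·4πr_o²) = 1/(23.5×4π×0.2647²) = 0.04833 K/W
R_total = 2.71 K/W
Q = ΔT/R_total = 200/2.71

Q ≈ 73.8 W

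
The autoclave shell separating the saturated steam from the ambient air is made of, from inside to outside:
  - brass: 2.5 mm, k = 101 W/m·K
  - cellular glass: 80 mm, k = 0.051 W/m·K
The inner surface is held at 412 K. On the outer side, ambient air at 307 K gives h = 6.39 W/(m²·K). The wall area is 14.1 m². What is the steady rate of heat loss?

Treating each layer as a thermal resistance in series:
R_brass = L/(kA) = 0.0025/(101×14.1) = 1.755×10^-6 K/W
R_cellular glass = L/(kA) = 0.08/(0.051×14.1) = 0.1113 K/W
R_outer film = 1/(h_o·A) = 1/(6.39×14.1) = 0.0111 K/W
R_total = 0.1224 K/W
Q = ΔT / R_total = 105 / 0.1224

Q ≈ 858 W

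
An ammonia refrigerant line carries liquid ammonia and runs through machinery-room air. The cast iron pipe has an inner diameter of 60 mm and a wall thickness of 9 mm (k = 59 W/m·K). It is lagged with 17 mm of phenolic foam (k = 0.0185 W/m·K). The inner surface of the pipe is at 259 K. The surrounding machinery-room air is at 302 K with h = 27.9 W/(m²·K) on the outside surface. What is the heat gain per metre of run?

For a radial system each layer contributes R = ln(r_out/r_in)/(2πkL); films add R = 1/(hA).
R_cast iron pipe wall = ln(39/30)/(2π×59×1) = 7.077×10^-4 K/W
R_phenolic foam = ln(56/39)/(2π×0.0185×1) = 3.112 K/W
R_outer film = 1/(h_o·2πr_oL) = 1/(27.9×2π×0.056×1) = 0.1019 K/W
R_total = 3.215 K/W
Q = ΔT/R_total = 43/3.215

q′ ≈ 13.4 W/m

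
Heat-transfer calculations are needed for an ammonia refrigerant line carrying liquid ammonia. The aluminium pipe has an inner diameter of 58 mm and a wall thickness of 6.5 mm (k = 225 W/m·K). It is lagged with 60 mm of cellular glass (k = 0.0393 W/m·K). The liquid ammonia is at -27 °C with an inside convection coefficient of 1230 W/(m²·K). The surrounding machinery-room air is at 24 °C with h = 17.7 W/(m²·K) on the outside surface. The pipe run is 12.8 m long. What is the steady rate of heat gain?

For a radial system each layer contributes R = ln(r_out/r_in)/(2πkL); films add R = 1/(hA).
R_inner film = 1/(h_i·2πr₁L) = 1/(1230×2π×0.029×12.8) = 3.486×10^-4 K/W
R_aluminium pipe wall = ln(35.5/29)/(2π×225×12.8) = 1.118×10^-5 K/W
R_cellular glass = ln(95.5/35.5)/(2π×0.0393×12.8) = 0.3131 K/W
R_outer film = 1/(h_o·2πr_oL) = 1/(17.7×2π×0.0955×12.8) = 0.007356 K/W
R_total = 0.3208 K/W
Q = ΔT/R_total = 51/0.3208

Q ≈ 159 W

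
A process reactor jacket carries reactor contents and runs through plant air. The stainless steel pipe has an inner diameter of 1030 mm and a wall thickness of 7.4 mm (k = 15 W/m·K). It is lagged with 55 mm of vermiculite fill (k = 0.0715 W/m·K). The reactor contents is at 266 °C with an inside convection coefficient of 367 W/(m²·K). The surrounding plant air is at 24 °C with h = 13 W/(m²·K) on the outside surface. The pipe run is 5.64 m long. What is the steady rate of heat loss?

Treating each annulus and film as a series resistance:
R_inner film = 1/(h_i·2πr₁L) = 1/(367×2π×0.515×5.64) = 1.493×10^-4 K/W
R_stainless steel pipe wall = ln(522.4/515)/(2π×15×5.64) = 2.684×10^-5 K/W
R_vermiculite fill = ln(577.4/522.4)/(2π×0.0715×5.64) = 0.03951 K/W
R_outer film = 1/(h_o·2πr_oL) = 1/(13×2π×0.5774×5.64) = 0.003759 K/W
R_total = 0.04344 K/W
Q = ΔT/R_total = 242/0.04344

Q ≈ 5570 W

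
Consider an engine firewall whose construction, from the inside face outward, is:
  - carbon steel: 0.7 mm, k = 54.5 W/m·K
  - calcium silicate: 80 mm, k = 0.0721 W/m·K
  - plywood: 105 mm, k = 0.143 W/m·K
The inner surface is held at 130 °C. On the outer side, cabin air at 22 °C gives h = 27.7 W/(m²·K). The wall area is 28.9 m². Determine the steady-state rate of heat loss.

Using the resistance-network approach (series):
R_carbon steel = L/(kA) = 0.0007/(54.5×28.9) = 4.444×10^-7 K/W
R_calcium silicate = L/(kA) = 0.08/(0.0721×28.9) = 0.03839 K/W
R_plywood = L/(kA) = 0.105/(0.143×28.9) = 0.02541 K/W
R_outer film = 1/(h_o·A) = 1/(27.7×28.9) = 0.001249 K/W
R_total = 0.06505 K/W
Q = ΔT / R_total = 108 / 0.06505

Q ≈ 1660 W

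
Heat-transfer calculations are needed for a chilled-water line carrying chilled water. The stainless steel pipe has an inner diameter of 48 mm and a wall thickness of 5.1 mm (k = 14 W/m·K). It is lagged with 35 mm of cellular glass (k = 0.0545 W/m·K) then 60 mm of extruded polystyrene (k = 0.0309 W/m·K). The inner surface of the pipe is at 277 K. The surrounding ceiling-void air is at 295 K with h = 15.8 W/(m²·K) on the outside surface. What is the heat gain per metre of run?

q′ ≈ 3.11 W/m

Cylindrical conduction, so R = ln(r₂/r₁)/(2πkL) per layer, in series:
R_stainless steel pipe wall = ln(29.1/24)/(2π×14×1) = 0.00219 K/W
R_cellular glass = ln(64.1/29.1)/(2π×0.0545×1) = 2.306 K/W
R_extruded polystyrene = ln(124.1/64.1)/(2π×0.0309×1) = 3.403 K/W
R_outer film = 1/(h_o·2πr_oL) = 1/(15.8×2π×0.1241×1) = 0.08117 K/W
R_total = 5.792 K/W
Q = ΔT/R_total = 18/5.792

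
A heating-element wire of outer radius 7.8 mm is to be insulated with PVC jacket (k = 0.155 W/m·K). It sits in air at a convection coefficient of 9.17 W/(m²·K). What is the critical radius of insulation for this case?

r_cr ≈ 16.9 mm

For a cylinder r_cr = k/h = 0.155/9.17
r_cr = 16.9 mm; since the bare radius (7.8 mm) is below r_cr, adding a thin layer of insulation will *increase* heat loss.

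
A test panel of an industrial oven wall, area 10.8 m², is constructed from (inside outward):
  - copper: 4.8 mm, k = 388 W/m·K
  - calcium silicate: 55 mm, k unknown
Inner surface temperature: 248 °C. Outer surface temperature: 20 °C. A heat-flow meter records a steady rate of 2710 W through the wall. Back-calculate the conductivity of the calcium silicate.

k ≈ 0.0605 W/(m·K)

Treating each layer as a thermal resistance in series:
R_copper = L/(kA) = 0.0048/(388×10.8) = 1.145×10^-6 K/W
Sum of known resistances R_other = 1.145×10^-6 K/W
Total R = ΔT/Q = 228/2710 = 0.08413 K/W
R_calcium silicate = R_total − R_other = 0.08413 K/W
k = L/(R·A) = 0.055/(0.08413×10.8)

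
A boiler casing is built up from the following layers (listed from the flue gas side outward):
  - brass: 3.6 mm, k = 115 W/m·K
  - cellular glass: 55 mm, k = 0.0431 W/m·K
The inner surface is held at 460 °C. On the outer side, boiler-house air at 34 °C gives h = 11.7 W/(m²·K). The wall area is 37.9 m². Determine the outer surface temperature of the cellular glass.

Thermal resistances in series:
R_brass = L/(kA) = 0.0036/(115×37.9) = 8.26×10^-7 K/W
R_cellular glass = L/(kA) = 0.055/(0.0431×37.9) = 0.03367 K/W
R_outer film = 1/(h_o·A) = 1/(11.7×37.9) = 0.002255 K/W
R_total = 0.03593 K/W;  Q = ΔT/R_total = 426/0.03593 = 11860 W
T_interface = T_inner − Q·ΣR(inner→interface) = 460 − 11900×0.03367

T ≈ 60.7 °C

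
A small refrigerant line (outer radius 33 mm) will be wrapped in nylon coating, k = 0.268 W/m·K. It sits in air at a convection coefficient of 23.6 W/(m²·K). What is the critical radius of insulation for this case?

For a cylinder r_cr = k/h = 0.268/23.6
r_cr = 11.4 mm; since the bare radius (33 mm) is above r_cr, any added insulation will reduce heat loss.

r_cr ≈ 11.4 mm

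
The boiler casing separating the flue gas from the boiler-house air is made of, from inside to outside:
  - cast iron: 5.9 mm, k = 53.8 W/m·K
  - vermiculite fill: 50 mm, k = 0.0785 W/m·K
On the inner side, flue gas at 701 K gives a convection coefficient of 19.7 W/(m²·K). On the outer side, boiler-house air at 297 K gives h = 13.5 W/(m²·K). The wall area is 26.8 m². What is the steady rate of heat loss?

Q ≈ 14200 W

Series thermal resistances:
R_inner film = 1/(h_i·A) = 1/(19.7×26.8) = 0.001894 K/W
R_cast iron = L/(kA) = 0.0059/(53.8×26.8) = 4.092×10^-6 K/W
R_vermiculite fill = L/(kA) = 0.05/(0.0785×26.8) = 0.02377 K/W
R_outer film = 1/(h_o·A) = 1/(13.5×26.8) = 0.002764 K/W
R_total = 0.02843 K/W
Q = ΔT / R_total = 404 / 0.02843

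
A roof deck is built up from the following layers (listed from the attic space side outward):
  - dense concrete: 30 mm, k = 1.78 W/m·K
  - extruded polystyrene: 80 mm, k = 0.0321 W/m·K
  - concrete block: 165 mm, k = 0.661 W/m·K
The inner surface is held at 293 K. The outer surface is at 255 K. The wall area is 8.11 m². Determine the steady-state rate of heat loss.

Q ≈ 112 W

Series thermal resistances:
R_dense concrete = L/(kA) = 0.03/(1.78×8.11) = 0.002078 K/W
R_extruded polystyrene = L/(kA) = 0.08/(0.0321×8.11) = 0.3073 K/W
R_concrete block = L/(kA) = 0.165/(0.661×8.11) = 0.03078 K/W
R_total = 0.3402 K/W
Q = ΔT / R_total = 38 / 0.3402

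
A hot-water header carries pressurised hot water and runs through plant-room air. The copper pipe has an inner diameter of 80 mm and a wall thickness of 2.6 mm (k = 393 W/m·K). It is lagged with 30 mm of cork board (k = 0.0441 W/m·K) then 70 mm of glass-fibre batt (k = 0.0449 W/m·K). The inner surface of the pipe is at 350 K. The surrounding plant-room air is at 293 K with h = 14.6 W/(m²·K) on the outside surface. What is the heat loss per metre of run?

Treating each annulus and film as a series resistance:
R_copper pipe wall = ln(42.6/40)/(2π×393×1) = 2.55×10^-5 K/W
R_cork board = ln(72.6/42.6)/(2π×0.0441×1) = 1.924 K/W
R_glass-fibre batt = ln(142.6/72.6)/(2π×0.0449×1) = 2.393 K/W
R_outer film = 1/(h_o·2πr_oL) = 1/(14.6×2π×0.1426×1) = 0.07644 K/W
R_total = 4.393 K/W
Q = ΔT/R_total = 57/4.393

q′ ≈ 13 W/m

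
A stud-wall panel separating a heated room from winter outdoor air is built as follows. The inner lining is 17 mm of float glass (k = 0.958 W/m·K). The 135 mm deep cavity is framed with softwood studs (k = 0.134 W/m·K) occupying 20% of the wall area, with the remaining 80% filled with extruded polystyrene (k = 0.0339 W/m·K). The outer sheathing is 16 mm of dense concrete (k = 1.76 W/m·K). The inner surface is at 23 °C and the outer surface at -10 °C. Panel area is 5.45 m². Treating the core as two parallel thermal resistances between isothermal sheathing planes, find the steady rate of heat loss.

Sheathing layers in series; stud and cavity paths in parallel between them.
R_inner = 0.017/(0.958×5.45) = 0.003256 K/W
R_stud  = 0.135/(0.134×0.2×5.45) = 0.9243 K/W
R_cav   = 0.135/(0.0339×0.8×5.45) = 0.9134 K/W
1/R_core = 1/R_stud + 1/R_cav → R_core = 0.4594 K/W
R_outer = 0.016/(1.76×5.45) = 0.001668 K/W
R_total = 0.4643 K/W
Q = ΔT/R_total = 33/0.4643

Q ≈ 71.1 W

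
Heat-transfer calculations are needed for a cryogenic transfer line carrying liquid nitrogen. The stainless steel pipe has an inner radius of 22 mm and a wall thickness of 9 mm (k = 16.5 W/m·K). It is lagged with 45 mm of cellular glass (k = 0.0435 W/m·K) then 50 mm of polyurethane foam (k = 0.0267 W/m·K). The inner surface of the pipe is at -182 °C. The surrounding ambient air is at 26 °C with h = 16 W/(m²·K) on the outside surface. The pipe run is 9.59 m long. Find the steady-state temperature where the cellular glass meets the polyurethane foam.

T ≈ -74.9 °C

For a radial system each layer contributes R = ln(r_out/r_in)/(2πkL); films add R = 1/(hA).
R_stainless steel pipe wall = ln(31/22)/(2π×16.5×9.59) = 3.449×10^-4 K/W
R_cellular glass = ln(76/31)/(2π×0.0435×9.59) = 0.3421 K/W
R_polyurethane foam = ln(126/76)/(2π×0.0267×9.59) = 0.3142 K/W
R_outer film = 1/(h_o·2πr_oL) = 1/(16×2π×0.126×9.59) = 0.008232 K/W
R_total = 0.6649 K/W
Q = ΔT/R_total = 208/0.6649
Q = 313 W
T_interface = T_inner + Q·ΣR(inner→interface) = -182 + 313×0.3425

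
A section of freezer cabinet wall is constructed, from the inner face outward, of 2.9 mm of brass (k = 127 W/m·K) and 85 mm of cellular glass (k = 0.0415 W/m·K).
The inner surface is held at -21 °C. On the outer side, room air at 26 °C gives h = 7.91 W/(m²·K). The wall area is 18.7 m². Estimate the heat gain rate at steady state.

Q ≈ 404 W

Series thermal resistances:
R_brass = L/(kA) = 0.0029/(127×18.7) = 1.221×10^-6 K/W
R_cellular glass = L/(kA) = 0.085/(0.0415×18.7) = 0.1095 K/W
R_outer film = 1/(h_o·A) = 1/(7.91×18.7) = 0.006761 K/W
R_total = 0.1163 K/W
Q = ΔT / R_total = 47 / 0.1163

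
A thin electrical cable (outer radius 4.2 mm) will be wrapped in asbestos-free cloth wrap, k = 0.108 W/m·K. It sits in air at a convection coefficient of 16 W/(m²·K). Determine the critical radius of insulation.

r_cr ≈ 6.75 mm

For a cylinder r_cr = k/h = 0.108/16
r_cr = 6.75 mm; since the bare radius (4.2 mm) is below r_cr, adding a thin layer of insulation will *increase* heat loss.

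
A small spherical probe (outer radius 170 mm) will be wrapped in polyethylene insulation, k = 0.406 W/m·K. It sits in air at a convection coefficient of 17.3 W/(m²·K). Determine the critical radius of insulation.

r_cr ≈ 46.9 mm

For a sphere r_cr = 2k/h = 2×0.406/17.3
r_cr = 46.9 mm; since the bare radius (170 mm) is above r_cr, any added insulation will reduce heat loss.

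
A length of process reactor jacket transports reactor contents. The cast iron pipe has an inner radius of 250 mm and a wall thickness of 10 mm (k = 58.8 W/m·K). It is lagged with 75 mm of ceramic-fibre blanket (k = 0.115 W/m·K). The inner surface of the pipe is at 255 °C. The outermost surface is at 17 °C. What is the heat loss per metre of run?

Treating each annulus and film as a series resistance:
R_cast iron pipe wall = ln(260/250)/(2π×58.8×1) = 1.062×10^-4 K/W
R_ceramic-fibre blanket = ln(335/260)/(2π×0.115×1) = 0.3508 K/W
R_total = 0.3509 K/W
Q = ΔT/R_total = 238/0.3509

q′ ≈ 678 W/m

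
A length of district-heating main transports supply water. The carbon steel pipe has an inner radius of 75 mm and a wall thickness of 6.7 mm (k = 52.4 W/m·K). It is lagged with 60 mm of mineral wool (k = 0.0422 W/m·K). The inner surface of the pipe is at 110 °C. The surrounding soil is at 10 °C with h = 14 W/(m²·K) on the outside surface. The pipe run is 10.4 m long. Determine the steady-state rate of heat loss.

Q ≈ 482 W

Cylindrical conduction, so R = ln(r₂/r₁)/(2πkL) per layer, in series:
R_carbon steel pipe wall = ln(81.7/75)/(2π×52.4×10.4) = 2.499×10^-5 K/W
R_mineral wool = ln(141.7/81.7)/(2π×0.0422×10.4) = 0.1997 K/W
R_outer film = 1/(h_o·2πr_oL) = 1/(14×2π×0.1417×10.4) = 0.007714 K/W
R_total = 0.2074 K/W
Q = ΔT/R_total = 100/0.2074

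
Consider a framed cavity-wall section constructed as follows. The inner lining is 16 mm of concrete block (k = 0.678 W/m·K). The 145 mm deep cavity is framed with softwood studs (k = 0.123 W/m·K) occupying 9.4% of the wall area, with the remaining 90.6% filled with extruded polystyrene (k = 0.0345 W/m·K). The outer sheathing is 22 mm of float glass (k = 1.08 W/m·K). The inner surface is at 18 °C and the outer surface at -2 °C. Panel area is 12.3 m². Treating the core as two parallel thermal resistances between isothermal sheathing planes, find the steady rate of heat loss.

Q ≈ 71.7 W

Sheathing layers in series; stud and cavity paths in parallel between them.
R_inner = 0.016/(0.678×12.3) = 0.001919 K/W
R_stud  = 0.145/(0.123×0.094×12.3) = 1.02 K/W
R_cav   = 0.145/(0.0345×0.906×12.3) = 0.3772 K/W
1/R_core = 1/R_stud + 1/R_cav → R_core = 0.2753 K/W
R_outer = 0.022/(1.08×12.3) = 0.001656 K/W
R_total = 0.2789 K/W
Q = ΔT/R_total = 20/0.2789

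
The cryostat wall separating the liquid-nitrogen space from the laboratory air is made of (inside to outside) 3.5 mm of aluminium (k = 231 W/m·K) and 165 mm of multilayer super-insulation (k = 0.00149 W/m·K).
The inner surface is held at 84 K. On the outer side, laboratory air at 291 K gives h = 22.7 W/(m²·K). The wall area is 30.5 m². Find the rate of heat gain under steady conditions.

Q ≈ 57 W

Thermal resistances in series:
R_aluminium = L/(kA) = 0.0035/(231×30.5) = 4.968×10^-7 K/W
R_multilayer super-insulation = L/(kA) = 0.165/(0.00149×30.5) = 3.631 K/W
R_outer film = 1/(h_o·A) = 1/(22.7×30.5) = 0.001444 K/W
R_total = 3.632 K/W
Q = ΔT / R_total = 207 / 3.632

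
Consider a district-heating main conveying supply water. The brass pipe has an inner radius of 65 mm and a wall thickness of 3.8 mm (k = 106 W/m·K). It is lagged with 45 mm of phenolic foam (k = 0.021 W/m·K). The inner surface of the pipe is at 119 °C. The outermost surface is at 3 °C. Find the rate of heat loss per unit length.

Radial resistances (cylindrical: R_cond = ln(r_o/r_i)/(2πkL), R_conv = 1/(h·2πrL)):
R_brass pipe wall = ln(68.8/65)/(2π×106×1) = 8.531×10^-5 K/W
R_phenolic foam = ln(113.8/68.8)/(2π×0.021×1) = 3.814 K/W
R_total = 3.814 K/W
Q = ΔT/R_total = 116/3.814

q′ ≈ 30.4 W/m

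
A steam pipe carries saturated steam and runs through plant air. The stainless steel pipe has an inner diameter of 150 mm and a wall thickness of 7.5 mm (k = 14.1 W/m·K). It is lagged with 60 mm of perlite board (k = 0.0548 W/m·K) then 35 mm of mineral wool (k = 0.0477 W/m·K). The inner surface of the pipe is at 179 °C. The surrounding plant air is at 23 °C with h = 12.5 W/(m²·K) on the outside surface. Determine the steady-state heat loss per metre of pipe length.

q′ ≈ 65.2 W/m

Cylindrical conduction, so R = ln(r₂/r₁)/(2πkL) per layer, in series:
R_stainless steel pipe wall = ln(82.5/75)/(2π×14.1×1) = 0.001076 K/W
R_perlite board = ln(142.5/82.5)/(2π×0.0548×1) = 1.587 K/W
R_mineral wool = ln(177.5/142.5)/(2π×0.0477×1) = 0.7328 K/W
R_outer film = 1/(h_o·2πr_oL) = 1/(12.5×2π×0.1775×1) = 0.07173 K/W
R_total = 2.393 K/W
Q = ΔT/R_total = 156/2.393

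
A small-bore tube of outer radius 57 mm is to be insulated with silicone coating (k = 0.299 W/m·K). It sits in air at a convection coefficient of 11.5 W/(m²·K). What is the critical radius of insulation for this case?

For a cylinder r_cr = k/h = 0.299/11.5
r_cr = 26 mm; since the bare radius (57 mm) is above r_cr, any added insulation will reduce heat loss.

r_cr ≈ 26 mm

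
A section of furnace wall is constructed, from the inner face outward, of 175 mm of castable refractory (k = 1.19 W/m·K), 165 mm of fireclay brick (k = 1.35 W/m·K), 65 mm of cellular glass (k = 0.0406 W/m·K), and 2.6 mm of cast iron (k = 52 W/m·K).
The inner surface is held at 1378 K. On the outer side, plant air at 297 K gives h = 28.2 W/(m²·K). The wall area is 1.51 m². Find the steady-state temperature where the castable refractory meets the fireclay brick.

Treating each layer as a thermal resistance in series:
R_castable refractory = L/(kA) = 0.175/(1.19×1.51) = 0.09739 K/W
R_fireclay brick = L/(kA) = 0.165/(1.35×1.51) = 0.08094 K/W
R_cellular glass = L/(kA) = 0.065/(0.0406×1.51) = 1.06 K/W
R_cast iron = L/(kA) = 0.0026/(52×1.51) = 3.311×10^-5 K/W
R_outer film = 1/(h_o·A) = 1/(28.2×1.51) = 0.02348 K/W
R_total = 1.262 K/W;  Q = ΔT/R_total = 1081/1.262 = 856.5 W
T_interface = T_inner − Q·ΣR(inner→interface) = 1378 − 857×0.09739

T ≈ 1290 K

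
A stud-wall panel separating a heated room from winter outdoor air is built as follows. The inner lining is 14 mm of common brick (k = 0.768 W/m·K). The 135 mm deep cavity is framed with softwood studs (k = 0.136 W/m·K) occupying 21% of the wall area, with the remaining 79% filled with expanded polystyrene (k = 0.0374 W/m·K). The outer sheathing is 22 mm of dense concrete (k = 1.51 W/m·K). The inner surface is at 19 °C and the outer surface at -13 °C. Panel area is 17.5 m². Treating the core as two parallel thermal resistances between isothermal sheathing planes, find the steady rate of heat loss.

Sheathing layers in series; stud and cavity paths in parallel between them.
R_inner = 0.014/(0.768×17.5) = 0.001042 K/W
R_stud  = 0.135/(0.136×0.21×17.5) = 0.2701 K/W
R_cav   = 0.135/(0.0374×0.79×17.5) = 0.2611 K/W
1/R_core = 1/R_stud + 1/R_cav → R_core = 0.1328 K/W
R_outer = 0.022/(1.51×17.5) = 8.325×10^-4 K/W
R_total = 0.1346 K/W
Q = ΔT/R_total = 32/0.1346

Q ≈ 238 W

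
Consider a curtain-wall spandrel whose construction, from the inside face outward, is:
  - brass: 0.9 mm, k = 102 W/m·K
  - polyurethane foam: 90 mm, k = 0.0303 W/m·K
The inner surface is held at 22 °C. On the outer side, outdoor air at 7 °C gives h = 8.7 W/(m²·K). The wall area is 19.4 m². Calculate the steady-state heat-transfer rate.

Thermal resistances in series:
R_brass = L/(kA) = 0.0009/(102×19.4) = 4.548×10^-7 K/W
R_polyurethane foam = L/(kA) = 0.09/(0.0303×19.4) = 0.1531 K/W
R_outer film = 1/(h_o·A) = 1/(8.7×19.4) = 0.005925 K/W
R_total = 0.159 K/W
Q = ΔT / R_total = 15 / 0.159

Q ≈ 94.3 W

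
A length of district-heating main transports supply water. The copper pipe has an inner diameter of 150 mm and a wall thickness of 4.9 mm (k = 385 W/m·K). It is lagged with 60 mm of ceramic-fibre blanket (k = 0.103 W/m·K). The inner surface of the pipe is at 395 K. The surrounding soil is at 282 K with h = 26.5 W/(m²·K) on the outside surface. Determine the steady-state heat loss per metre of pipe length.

q′ ≈ 124 W/m

Per-layer cylindrical resistances, series-summed:
R_copper pipe wall = ln(79.9/75)/(2π×385×1) = 2.616×10^-5 K/W
R_ceramic-fibre blanket = ln(139.9/79.9)/(2π×0.103×1) = 0.8655 K/W
R_outer film = 1/(h_o·2πr_oL) = 1/(26.5×2π×0.1399×1) = 0.04293 K/W
R_total = 0.9085 K/W
Q = ΔT/R_total = 113/0.9085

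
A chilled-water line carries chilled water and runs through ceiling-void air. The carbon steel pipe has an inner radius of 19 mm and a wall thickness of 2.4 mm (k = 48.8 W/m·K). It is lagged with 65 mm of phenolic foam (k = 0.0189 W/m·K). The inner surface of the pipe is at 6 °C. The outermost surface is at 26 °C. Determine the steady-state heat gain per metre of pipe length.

q′ ≈ 1.7 W/m

Radial resistances (cylindrical: R_cond = ln(r_o/r_i)/(2πkL), R_conv = 1/(h·2πrL)):
R_carbon steel pipe wall = ln(21.4/19)/(2π×48.8×1) = 3.879×10^-4 K/W
R_phenolic foam = ln(86.4/21.4)/(2π×0.0189×1) = 11.75 K/W
R_total = 11.75 K/W
Q = ΔT/R_total = 20/11.75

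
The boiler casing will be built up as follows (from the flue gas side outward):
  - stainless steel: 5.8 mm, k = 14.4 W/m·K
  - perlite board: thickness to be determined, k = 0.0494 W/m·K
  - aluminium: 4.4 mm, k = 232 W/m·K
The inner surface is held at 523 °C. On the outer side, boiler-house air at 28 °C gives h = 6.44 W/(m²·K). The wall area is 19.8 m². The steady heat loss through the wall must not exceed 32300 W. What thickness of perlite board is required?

L ≈ 7.3 mm

Series thermal resistances:
R_stainless steel = L/(kA) = 0.0058/(14.4×19.8) = 2.034×10^-5 K/W
R_aluminium = L/(kA) = 0.0044/(232×19.8) = 9.579×10^-7 K/W
R_outer film = 1/(h_o·A) = 1/(6.44×19.8) = 0.007842 K/W
Sum of the known resistances R_other = 0.007864 K/W
Required total resistance R_tot = ΔT/Q_allow = 495/32300 = 0.01533 K/W
R_perlite board = R_tot − R_other = 0.007461 K/W
L = R·k·A = 0.007461×0.0494×19.8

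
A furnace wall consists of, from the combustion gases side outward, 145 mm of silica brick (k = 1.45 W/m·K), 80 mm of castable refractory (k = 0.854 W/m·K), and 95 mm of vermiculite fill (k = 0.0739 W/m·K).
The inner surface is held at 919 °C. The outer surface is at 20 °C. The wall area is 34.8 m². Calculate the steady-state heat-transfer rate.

Q ≈ 21200 W

Series thermal resistances:
R_silica brick = L/(kA) = 0.145/(1.45×34.8) = 0.002874 K/W
R_castable refractory = L/(kA) = 0.08/(0.854×34.8) = 0.002692 K/W
R_vermiculite fill = L/(kA) = 0.095/(0.0739×34.8) = 0.03694 K/W
R_total = 0.04251 K/W
Q = ΔT / R_total = 899 / 0.04251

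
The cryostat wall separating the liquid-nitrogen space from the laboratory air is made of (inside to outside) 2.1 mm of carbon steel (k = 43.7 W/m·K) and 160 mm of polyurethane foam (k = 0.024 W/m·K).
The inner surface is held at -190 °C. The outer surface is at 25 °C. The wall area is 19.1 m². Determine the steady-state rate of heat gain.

Series thermal resistances:
R_carbon steel = L/(kA) = 0.0021/(43.7×19.1) = 2.516×10^-6 K/W
R_polyurethane foam = L/(kA) = 0.16/(0.024×19.1) = 0.349 K/W
R_total = 0.349 K/W
Q = ΔT / R_total = 215 / 0.349

Q ≈ 616 W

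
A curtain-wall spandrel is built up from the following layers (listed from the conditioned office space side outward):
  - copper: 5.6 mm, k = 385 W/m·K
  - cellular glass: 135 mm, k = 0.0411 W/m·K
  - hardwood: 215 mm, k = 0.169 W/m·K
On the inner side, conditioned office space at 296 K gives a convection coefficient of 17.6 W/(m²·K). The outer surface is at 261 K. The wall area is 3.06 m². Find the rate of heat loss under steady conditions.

Q ≈ 23.2 W

Model the wall as resistances in series:
R_inner film = 1/(h_i·A) = 1/(17.6×3.06) = 0.01857 K/W
R_copper = L/(kA) = 0.0056/(385×3.06) = 4.753×10^-6 K/W
R_cellular glass = L/(kA) = 0.135/(0.0411×3.06) = 1.073 K/W
R_hardwood = L/(kA) = 0.215/(0.169×3.06) = 0.4157 K/W
R_total = 1.508 K/W
Q = ΔT / R_total = 35 / 1.508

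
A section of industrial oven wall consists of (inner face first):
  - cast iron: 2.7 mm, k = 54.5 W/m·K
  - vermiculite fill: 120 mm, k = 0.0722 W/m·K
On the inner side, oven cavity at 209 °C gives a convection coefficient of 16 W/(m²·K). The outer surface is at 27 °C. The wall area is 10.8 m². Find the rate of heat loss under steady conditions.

Treating each layer as a thermal resistance in series:
R_inner film = 1/(h_i·A) = 1/(16×10.8) = 0.005787 K/W
R_cast iron = L/(kA) = 0.0027/(54.5×10.8) = 4.587×10^-6 K/W
R_vermiculite fill = L/(kA) = 0.12/(0.0722×10.8) = 0.1539 K/W
R_total = 0.1597 K/W
Q = ΔT / R_total = 182 / 0.1597

Q ≈ 1140 W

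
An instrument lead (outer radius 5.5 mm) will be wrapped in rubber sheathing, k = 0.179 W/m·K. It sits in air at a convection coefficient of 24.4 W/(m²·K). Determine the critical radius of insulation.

r_cr ≈ 7.34 mm

For a cylinder r_cr = k/h = 0.179/24.4
r_cr = 7.34 mm; since the bare radius (5.5 mm) is below r_cr, adding a thin layer of insulation will *increase* heat loss.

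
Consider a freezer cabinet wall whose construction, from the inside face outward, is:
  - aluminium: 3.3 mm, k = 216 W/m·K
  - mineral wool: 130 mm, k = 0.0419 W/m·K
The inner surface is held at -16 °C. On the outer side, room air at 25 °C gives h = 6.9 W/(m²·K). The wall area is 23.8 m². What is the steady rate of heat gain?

Thermal resistances in series:
R_aluminium = L/(kA) = 0.0033/(216×23.8) = 6.419×10^-7 K/W
R_mineral wool = L/(kA) = 0.13/(0.0419×23.8) = 0.1304 K/W
R_outer film = 1/(h_o·A) = 1/(6.9×23.8) = 0.006089 K/W
R_total = 0.1365 K/W
Q = ΔT / R_total = 41 / 0.1365

Q ≈ 300 W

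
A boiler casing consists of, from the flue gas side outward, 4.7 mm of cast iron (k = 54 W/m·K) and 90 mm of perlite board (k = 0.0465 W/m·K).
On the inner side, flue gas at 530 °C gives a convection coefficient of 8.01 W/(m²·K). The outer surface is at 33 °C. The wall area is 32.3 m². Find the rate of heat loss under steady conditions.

Q ≈ 7790 W

Thermal resistances in series:
R_inner film = 1/(h_i·A) = 1/(8.01×32.3) = 0.003865 K/W
R_cast iron = L/(kA) = 0.0047/(54×32.3) = 2.695×10^-6 K/W
R_perlite board = L/(kA) = 0.09/(0.0465×32.3) = 0.05992 K/W
R_total = 0.06379 K/W
Q = ΔT / R_total = 497 / 0.06379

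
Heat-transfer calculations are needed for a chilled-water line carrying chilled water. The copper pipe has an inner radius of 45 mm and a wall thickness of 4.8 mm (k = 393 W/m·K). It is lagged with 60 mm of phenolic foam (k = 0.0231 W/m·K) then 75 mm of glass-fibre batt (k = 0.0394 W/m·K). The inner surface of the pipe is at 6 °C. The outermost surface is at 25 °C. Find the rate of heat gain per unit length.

q′ ≈ 2.52 W/m

Per-layer cylindrical resistances, series-summed:
R_copper pipe wall = ln(49.8/45)/(2π×393×1) = 4.105×10^-5 K/W
R_phenolic foam = ln(109.8/49.8)/(2π×0.0231×1) = 5.447 K/W
R_glass-fibre batt = ln(184.8/109.8)/(2π×0.0394×1) = 2.103 K/W
R_total = 7.55 K/W
Q = ΔT/R_total = 19/7.55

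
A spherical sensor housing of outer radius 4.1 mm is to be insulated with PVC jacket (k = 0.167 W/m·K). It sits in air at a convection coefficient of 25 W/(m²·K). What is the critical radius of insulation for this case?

For a sphere r_cr = 2k/h = 2×0.167/25
r_cr = 13.4 mm; since the bare radius (4.1 mm) is below r_cr, adding a thin layer of insulation will *increase* heat loss.

r_cr ≈ 13.4 mm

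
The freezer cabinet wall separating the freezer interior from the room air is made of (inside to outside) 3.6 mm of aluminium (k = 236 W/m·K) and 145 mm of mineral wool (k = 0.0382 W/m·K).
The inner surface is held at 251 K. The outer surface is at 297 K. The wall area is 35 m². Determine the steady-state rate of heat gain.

Q ≈ 424 W

Treating each layer as a thermal resistance in series:
R_aluminium = L/(kA) = 0.0036/(236×35) = 4.358×10^-7 K/W
R_mineral wool = L/(kA) = 0.145/(0.0382×35) = 0.1085 K/W
R_total = 0.1085 K/W
Q = ΔT / R_total = 46 / 0.1085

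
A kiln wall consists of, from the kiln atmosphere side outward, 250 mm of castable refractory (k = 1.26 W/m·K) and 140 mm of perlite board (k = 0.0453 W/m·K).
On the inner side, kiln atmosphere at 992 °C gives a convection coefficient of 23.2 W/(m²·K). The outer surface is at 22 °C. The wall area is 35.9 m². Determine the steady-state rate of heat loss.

Q ≈ 10500 W

Using the resistance-network approach (series):
R_inner film = 1/(h_i·A) = 1/(23.2×35.9) = 0.001201 K/W
R_castable refractory = L/(kA) = 0.25/(1.26×35.9) = 0.005527 K/W
R_perlite board = L/(kA) = 0.14/(0.0453×35.9) = 0.08609 K/W
R_total = 0.09281 K/W
Q = ΔT / R_total = 970 / 0.09281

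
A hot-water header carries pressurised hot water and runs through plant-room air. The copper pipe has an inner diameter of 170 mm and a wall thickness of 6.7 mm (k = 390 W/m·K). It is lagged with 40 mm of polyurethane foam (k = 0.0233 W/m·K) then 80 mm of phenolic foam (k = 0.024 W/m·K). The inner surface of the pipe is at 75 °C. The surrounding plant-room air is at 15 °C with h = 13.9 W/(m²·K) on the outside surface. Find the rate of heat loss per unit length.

Cylindrical conduction, so R = ln(r₂/r₁)/(2πkL) per layer, in series:
R_copper pipe wall = ln(91.7/85)/(2π×390×1) = 3.096×10^-5 K/W
R_polyurethane foam = ln(131.7/91.7)/(2π×0.0233×1) = 2.473 K/W
R_phenolic foam = ln(211.7/131.7)/(2π×0.024×1) = 3.148 K/W
R_outer film = 1/(h_o·2πr_oL) = 1/(13.9×2π×0.2117×1) = 0.05409 K/W
R_total = 5.674 K/W
Q = ΔT/R_total = 60/5.674

q′ ≈ 10.6 W/m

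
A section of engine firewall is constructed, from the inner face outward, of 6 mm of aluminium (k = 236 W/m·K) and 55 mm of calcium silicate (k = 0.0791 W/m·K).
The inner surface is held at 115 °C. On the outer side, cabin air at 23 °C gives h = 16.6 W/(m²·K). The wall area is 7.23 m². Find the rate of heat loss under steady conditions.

Q ≈ 880 W

Treating each layer as a thermal resistance in series:
R_aluminium = L/(kA) = 0.006/(236×7.23) = 3.516×10^-6 K/W
R_calcium silicate = L/(kA) = 0.055/(0.0791×7.23) = 0.09617 K/W
R_outer film = 1/(h_o·A) = 1/(16.6×7.23) = 0.008332 K/W
R_total = 0.1045 K/W
Q = ΔT / R_total = 92 / 0.1045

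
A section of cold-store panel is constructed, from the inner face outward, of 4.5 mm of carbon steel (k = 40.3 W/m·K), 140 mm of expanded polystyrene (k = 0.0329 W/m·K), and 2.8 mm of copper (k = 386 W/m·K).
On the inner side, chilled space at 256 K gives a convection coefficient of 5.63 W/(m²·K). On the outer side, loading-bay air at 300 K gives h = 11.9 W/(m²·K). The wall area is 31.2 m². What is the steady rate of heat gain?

Using the resistance-network approach (series):
R_inner film = 1/(h_i·A) = 1/(5.63×31.2) = 0.005693 K/W
R_carbon steel = L/(kA) = 0.0045/(40.3×31.2) = 3.579×10^-6 K/W
R_expanded polystyrene = L/(kA) = 0.14/(0.0329×31.2) = 0.1364 K/W
R_copper = L/(kA) = 0.0028/(386×31.2) = 2.325×10^-7 K/W
R_outer film = 1/(h_o·A) = 1/(11.9×31.2) = 0.002693 K/W
R_total = 0.1448 K/W
Q = ΔT / R_total = 44 / 0.1448

Q ≈ 304 W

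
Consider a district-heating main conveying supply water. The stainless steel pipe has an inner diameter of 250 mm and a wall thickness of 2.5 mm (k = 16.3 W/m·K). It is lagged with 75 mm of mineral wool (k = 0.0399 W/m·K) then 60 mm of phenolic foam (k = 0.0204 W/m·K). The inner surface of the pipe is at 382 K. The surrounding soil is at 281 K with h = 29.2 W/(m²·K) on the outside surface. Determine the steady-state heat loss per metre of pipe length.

q′ ≈ 26 W/m

For a radial system each layer contributes R = ln(r_out/r_in)/(2πkL); films add R = 1/(hA).
R_stainless steel pipe wall = ln(127.5/125)/(2π×16.3×1) = 1.934×10^-4 K/W
R_mineral wool = ln(202.5/127.5)/(2π×0.0399×1) = 1.845 K/W
R_phenolic foam = ln(262.5/202.5)/(2π×0.0204×1) = 2.025 K/W
R_outer film = 1/(h_o·2πr_oL) = 1/(29.2×2π×0.2625×1) = 0.02076 K/W
R_total = 3.891 K/W
Q = ΔT/R_total = 101/3.891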